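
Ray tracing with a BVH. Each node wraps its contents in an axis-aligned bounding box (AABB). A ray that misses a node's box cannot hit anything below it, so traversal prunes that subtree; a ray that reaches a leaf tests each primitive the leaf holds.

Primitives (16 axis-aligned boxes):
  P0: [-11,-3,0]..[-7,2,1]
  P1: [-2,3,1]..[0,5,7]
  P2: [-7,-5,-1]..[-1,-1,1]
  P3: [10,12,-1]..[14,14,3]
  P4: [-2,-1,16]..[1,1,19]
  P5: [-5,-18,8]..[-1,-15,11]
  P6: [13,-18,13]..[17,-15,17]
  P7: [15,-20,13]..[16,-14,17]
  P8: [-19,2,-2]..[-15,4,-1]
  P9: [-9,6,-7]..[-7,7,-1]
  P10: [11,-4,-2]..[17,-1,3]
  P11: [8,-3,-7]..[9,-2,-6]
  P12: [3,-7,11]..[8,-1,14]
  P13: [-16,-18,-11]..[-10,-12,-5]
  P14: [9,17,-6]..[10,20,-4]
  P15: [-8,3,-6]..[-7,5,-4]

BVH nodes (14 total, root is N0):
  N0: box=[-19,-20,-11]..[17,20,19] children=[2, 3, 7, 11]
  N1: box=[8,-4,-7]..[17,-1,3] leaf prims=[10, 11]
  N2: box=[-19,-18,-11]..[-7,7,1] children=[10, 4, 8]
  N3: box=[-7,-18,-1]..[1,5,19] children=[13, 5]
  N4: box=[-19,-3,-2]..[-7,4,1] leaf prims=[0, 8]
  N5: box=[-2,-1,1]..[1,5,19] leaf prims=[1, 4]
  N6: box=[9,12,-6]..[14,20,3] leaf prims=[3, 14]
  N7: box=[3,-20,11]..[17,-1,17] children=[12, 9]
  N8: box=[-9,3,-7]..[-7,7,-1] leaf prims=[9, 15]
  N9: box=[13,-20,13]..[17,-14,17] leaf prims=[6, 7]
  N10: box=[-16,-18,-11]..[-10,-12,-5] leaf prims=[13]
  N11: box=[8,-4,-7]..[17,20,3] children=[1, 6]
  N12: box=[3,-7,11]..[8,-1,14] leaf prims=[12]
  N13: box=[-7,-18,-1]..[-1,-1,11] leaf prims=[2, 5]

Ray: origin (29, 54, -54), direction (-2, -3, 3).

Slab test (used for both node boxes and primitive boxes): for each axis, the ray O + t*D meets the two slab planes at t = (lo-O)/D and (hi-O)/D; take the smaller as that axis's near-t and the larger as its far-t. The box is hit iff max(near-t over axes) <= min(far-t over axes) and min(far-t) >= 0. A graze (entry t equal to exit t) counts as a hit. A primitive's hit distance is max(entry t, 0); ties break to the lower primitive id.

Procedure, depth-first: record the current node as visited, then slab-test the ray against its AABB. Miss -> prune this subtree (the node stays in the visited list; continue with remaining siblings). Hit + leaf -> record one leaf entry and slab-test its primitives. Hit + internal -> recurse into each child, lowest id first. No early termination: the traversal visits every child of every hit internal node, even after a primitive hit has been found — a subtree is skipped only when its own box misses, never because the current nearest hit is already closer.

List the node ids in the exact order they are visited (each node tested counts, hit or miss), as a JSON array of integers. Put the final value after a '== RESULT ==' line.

Trace the traversal:
N0 x:[6,24] y:[34/3,74/3] z:[43/3,73/3] -> hit [43/3,24], descend [2, 3, 7, 11]
  N2 x:[18,24] y:[47/3,24] z:[43/3,55/3] -> hit [18,55/3], descend [4, 8, 10]
    N4 x:[18,24] y:[50/3,19] z:[52/3,55/3] -> hit [18,55/3] leaf, test {P0@t=18, P8(miss)}
    N8 x:[18,19] y:[47/3,17] z:[47/3,53/3] -> miss, prune
    N10 x:[39/2,45/2] y:[22,24] z:[43/3,49/3] -> miss, prune
  N3 x:[14,18] y:[49/3,24] z:[53/3,73/3] -> hit [53/3,18], descend [5, 13]
    N5 x:[14,31/2] y:[49/3,55/3] z:[55/3,73/3] -> miss, prune
    N13 x:[15,18] y:[55/3,24] z:[53/3,65/3] -> miss, prune
  N7 x:[6,13] y:[55/3,74/3] z:[65/3,71/3] -> miss, prune
  N11 x:[6,21/2] y:[34/3,58/3] z:[47/3,19] -> miss, prune

order=[0, 2, 4, 8, 10, 3, 5, 13, 7, 11]  |boxes|=10  |leaves|=1  hit=P0

== RESULT ==
[0, 2, 4, 8, 10, 3, 5, 13, 7, 11]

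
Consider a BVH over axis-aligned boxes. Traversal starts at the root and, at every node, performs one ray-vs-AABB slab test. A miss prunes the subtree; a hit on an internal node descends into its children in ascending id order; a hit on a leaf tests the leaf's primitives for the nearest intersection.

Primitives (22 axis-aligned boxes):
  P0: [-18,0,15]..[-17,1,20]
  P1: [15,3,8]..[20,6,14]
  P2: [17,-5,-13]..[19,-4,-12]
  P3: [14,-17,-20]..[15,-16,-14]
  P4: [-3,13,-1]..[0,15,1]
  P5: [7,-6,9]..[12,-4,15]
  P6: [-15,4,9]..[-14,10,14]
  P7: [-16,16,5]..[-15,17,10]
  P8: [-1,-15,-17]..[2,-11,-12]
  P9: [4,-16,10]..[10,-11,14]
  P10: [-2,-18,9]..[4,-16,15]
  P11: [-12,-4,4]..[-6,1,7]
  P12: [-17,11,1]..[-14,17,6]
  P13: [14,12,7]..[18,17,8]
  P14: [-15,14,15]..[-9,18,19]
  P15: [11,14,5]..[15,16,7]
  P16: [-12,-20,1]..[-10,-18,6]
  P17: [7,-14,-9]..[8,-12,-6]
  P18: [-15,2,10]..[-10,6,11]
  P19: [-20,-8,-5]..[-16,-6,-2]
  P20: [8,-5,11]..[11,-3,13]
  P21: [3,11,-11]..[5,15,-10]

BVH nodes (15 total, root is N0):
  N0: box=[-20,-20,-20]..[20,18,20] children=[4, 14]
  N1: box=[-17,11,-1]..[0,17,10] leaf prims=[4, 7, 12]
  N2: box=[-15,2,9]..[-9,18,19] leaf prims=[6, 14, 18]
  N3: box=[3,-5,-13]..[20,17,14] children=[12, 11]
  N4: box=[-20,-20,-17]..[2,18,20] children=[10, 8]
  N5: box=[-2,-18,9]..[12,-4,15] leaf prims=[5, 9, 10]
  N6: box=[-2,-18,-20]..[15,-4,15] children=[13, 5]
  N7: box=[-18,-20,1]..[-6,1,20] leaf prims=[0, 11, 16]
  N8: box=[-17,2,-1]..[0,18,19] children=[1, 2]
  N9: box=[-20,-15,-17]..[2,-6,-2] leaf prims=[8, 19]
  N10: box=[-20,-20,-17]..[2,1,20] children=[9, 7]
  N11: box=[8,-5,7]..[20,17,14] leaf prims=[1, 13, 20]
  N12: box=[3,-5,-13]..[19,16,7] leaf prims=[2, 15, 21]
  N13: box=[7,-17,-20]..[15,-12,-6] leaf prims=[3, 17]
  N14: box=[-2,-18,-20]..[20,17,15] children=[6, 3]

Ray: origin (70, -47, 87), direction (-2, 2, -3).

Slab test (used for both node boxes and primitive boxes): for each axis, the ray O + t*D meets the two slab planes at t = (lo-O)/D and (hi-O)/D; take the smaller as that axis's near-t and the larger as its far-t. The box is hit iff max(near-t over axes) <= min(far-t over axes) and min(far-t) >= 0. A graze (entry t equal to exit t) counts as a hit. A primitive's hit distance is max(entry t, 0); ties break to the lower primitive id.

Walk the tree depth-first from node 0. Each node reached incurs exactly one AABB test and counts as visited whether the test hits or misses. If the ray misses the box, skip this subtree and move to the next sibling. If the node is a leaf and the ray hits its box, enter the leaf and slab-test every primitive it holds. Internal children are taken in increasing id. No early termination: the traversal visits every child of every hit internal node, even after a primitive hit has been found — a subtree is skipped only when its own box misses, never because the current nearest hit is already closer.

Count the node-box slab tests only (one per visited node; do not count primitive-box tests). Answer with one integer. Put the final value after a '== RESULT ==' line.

Walk:
N0 x:[25,45] y:[27/2,65/2] z:[67/3,107/3] -> hit [25,65/2], descend [4, 14]
  N4 x:[34,45] y:[27/2,65/2] z:[67/3,104/3] -> miss, prune
  N14 x:[25,36] y:[29/2,32] z:[24,107/3] -> hit [25,32], descend [3, 6]
    N3 x:[25,67/2] y:[21,32] z:[73/3,100/3] -> hit [25,32], descend [11, 12]
      N11 x:[25,31] y:[21,32] z:[73/3,80/3] -> hit [25,80/3] leaf, test {P1@t=25, P13(miss), P20(miss)}
      N12 x:[51/2,67/2] y:[21,63/2] z:[80/3,100/3] -> hit [80/3,63/2] leaf, test {P2(miss), P15(miss), P21(miss)}
    N6 x:[55/2,36] y:[29/2,43/2] z:[24,107/3] -> miss, prune

Summary -> nodes [0, 4, 14, 3, 11, 12, 6]; box-tests=7; leaf-entries=2; first=P1

== RESULT ==
7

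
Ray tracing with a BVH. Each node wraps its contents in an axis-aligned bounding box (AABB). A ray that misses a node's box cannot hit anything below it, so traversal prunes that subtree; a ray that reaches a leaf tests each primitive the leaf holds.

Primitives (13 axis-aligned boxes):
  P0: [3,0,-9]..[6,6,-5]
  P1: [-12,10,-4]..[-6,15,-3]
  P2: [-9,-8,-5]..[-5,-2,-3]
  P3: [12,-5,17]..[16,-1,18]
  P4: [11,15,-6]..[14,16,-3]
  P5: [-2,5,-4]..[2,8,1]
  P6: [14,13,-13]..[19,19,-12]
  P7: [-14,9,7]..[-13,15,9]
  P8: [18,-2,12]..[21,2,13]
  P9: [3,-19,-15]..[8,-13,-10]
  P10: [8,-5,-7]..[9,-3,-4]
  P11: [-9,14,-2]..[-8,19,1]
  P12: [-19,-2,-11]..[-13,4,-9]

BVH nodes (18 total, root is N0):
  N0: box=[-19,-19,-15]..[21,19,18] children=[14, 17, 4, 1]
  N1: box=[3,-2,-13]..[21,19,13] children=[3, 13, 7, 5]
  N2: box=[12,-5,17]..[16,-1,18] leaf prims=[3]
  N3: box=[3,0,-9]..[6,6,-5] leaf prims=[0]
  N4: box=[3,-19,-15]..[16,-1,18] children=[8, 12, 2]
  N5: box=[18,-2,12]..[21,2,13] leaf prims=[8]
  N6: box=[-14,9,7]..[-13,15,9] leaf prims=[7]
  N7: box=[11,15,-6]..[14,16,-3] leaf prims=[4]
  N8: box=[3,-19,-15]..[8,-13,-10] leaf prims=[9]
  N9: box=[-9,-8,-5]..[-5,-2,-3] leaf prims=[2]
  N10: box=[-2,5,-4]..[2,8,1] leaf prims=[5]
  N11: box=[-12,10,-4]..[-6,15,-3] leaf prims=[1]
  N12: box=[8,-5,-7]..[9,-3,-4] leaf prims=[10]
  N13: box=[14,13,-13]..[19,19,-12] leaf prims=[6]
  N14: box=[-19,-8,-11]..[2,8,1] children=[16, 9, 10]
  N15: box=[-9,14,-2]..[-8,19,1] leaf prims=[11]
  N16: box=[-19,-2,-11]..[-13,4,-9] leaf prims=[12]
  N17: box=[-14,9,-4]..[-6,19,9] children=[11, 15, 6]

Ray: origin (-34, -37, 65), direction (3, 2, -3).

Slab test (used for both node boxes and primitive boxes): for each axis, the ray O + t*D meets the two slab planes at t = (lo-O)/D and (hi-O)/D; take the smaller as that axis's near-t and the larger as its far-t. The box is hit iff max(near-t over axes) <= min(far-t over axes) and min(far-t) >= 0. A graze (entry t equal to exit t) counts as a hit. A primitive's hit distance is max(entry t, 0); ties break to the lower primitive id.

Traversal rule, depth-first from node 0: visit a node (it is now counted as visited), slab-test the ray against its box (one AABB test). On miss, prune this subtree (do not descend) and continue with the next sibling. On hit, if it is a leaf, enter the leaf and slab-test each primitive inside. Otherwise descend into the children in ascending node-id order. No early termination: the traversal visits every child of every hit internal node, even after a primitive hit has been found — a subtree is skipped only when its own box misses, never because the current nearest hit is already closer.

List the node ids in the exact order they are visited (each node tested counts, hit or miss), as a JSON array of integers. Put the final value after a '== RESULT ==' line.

Walk:
N0 x:[5,55/3] y:[9,28] z:[47/3,80/3] -> hit [47/3,55/3], descend [1, 4, 14, 17]
  N1 x:[37/3,55/3] y:[35/2,28] z:[52/3,26] -> hit [35/2,55/3], descend [3, 5, 7, 13]
    N3 x:[37/3,40/3] y:[37/2,43/2] z:[70/3,74/3] -> miss, prune
    N5 x:[52/3,55/3] y:[35/2,39/2] z:[52/3,53/3] -> hit [35/2,53/3] leaf, test {P8@t=35/2}
    N7 x:[15,16] y:[26,53/2] z:[68/3,71/3] -> miss, prune
    N13 x:[16,53/3] y:[25,28] z:[77/3,26] -> miss, prune
  N4 x:[37/3,50/3] y:[9,18] z:[47/3,80/3] -> hit [47/3,50/3], descend [2, 8, 12]
    N2 x:[46/3,50/3] y:[16,18] z:[47/3,16] -> hit [16,16] leaf, test {P3@t=16}
    N8 x:[37/3,14] y:[9,12] z:[25,80/3] -> miss, prune
    N12 x:[14,43/3] y:[16,17] z:[23,24] -> miss, prune
  N14 x:[5,12] y:[29/2,45/2] z:[64/3,76/3] -> miss, prune
  N17 x:[20/3,28/3] y:[23,28] z:[56/3,23] -> miss, prune

12 AABB tests over nodes [0, 1, 3, 5, 7, 13, 4, 2, 8, 12, 14, 17]; 2 leaves entered; closest P3.

== RESULT ==
[0, 1, 3, 5, 7, 13, 4, 2, 8, 12, 14, 17]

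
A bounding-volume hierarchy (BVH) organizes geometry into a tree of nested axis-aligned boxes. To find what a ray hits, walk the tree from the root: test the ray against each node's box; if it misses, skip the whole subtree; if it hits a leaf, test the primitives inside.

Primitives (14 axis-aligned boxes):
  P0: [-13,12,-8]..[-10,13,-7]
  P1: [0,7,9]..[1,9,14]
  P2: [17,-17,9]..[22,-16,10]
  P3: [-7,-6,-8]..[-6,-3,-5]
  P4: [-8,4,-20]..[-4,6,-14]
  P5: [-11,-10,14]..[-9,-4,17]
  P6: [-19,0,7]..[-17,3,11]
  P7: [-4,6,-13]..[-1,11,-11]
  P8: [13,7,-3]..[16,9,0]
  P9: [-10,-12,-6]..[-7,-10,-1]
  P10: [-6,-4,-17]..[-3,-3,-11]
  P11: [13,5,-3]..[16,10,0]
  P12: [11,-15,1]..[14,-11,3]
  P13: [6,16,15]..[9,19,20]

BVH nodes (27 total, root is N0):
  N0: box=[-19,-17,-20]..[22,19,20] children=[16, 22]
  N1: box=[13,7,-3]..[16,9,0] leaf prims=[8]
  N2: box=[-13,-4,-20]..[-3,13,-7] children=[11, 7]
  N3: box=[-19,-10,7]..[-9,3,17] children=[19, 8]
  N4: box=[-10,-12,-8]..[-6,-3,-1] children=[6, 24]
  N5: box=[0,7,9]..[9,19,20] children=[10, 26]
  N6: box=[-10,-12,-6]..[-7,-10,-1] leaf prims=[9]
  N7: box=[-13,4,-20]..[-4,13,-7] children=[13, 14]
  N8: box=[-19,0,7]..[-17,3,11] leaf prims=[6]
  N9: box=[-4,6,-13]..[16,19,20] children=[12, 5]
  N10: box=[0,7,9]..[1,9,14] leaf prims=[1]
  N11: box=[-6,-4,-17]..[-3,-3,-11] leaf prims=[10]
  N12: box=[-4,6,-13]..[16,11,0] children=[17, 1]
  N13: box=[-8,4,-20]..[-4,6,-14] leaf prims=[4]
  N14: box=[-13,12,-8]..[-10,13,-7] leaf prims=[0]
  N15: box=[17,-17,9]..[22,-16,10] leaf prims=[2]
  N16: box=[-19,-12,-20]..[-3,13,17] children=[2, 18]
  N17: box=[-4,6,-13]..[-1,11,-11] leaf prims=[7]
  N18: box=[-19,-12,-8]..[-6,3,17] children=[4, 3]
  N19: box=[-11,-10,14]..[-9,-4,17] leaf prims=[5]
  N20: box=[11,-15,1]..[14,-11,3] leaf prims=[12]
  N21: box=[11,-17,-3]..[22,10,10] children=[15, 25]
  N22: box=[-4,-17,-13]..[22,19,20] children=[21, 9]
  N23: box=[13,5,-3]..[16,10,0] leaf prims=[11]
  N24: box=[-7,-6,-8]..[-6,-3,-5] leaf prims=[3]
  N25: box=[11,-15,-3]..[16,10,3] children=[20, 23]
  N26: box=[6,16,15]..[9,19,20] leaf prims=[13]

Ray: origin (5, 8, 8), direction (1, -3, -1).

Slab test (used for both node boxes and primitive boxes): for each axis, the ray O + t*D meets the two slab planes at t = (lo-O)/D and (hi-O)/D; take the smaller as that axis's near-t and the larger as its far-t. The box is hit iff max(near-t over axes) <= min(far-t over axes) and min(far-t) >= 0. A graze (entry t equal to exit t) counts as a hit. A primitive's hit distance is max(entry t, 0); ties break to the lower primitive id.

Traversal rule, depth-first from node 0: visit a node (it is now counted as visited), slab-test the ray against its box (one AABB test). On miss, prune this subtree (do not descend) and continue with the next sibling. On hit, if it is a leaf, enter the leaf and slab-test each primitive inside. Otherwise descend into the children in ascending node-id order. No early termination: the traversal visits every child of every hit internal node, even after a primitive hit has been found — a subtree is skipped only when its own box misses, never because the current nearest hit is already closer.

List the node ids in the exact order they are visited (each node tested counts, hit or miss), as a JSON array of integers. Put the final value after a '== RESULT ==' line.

Traverse from the root:
N0 x:[-24,17] y:[-11/3,25/3] z:[-12,28] -> hit [-11/3,25/3], descend [16, 22]
  N16 x:[-24,-8] y:[-5/3,20/3] z:[-9,28] -> miss, prune
  N22 x:[-9,17] y:[-11/3,25/3] z:[-12,21] -> hit [-11/3,25/3], descend [9, 21]
    N9 x:[-9,11] y:[-11/3,2/3] z:[-12,21] -> hit [-11/3,2/3], descend [5, 12]
      N5 x:[-5,4] y:[-11/3,1/3] z:[-12,-1] -> miss, prune
      N12 x:[-9,11] y:[-1,2/3] z:[8,21] -> miss, prune
    N21 x:[6,17] y:[-2/3,25/3] z:[-2,11] -> hit [6,25/3], descend [15, 25]
      N15 x:[12,17] y:[8,25/3] z:[-2,-1] -> miss, prune
      N25 x:[6,11] y:[-2/3,23/3] z:[5,11] -> hit [6,23/3], descend [20, 23]
        N20 x:[6,9] y:[19/3,23/3] z:[5,7] -> hit [19/3,7] leaf, test {P12@t=19/3}
        N23 x:[8,11] y:[-2/3,1] z:[8,11] -> miss, prune

11 AABB tests over nodes [0, 16, 22, 9, 5, 12, 21, 15, 25, 20, 23]; 1 leaf entered; closest P12.

== RESULT ==
[0, 16, 22, 9, 5, 12, 21, 15, 25, 20, 23]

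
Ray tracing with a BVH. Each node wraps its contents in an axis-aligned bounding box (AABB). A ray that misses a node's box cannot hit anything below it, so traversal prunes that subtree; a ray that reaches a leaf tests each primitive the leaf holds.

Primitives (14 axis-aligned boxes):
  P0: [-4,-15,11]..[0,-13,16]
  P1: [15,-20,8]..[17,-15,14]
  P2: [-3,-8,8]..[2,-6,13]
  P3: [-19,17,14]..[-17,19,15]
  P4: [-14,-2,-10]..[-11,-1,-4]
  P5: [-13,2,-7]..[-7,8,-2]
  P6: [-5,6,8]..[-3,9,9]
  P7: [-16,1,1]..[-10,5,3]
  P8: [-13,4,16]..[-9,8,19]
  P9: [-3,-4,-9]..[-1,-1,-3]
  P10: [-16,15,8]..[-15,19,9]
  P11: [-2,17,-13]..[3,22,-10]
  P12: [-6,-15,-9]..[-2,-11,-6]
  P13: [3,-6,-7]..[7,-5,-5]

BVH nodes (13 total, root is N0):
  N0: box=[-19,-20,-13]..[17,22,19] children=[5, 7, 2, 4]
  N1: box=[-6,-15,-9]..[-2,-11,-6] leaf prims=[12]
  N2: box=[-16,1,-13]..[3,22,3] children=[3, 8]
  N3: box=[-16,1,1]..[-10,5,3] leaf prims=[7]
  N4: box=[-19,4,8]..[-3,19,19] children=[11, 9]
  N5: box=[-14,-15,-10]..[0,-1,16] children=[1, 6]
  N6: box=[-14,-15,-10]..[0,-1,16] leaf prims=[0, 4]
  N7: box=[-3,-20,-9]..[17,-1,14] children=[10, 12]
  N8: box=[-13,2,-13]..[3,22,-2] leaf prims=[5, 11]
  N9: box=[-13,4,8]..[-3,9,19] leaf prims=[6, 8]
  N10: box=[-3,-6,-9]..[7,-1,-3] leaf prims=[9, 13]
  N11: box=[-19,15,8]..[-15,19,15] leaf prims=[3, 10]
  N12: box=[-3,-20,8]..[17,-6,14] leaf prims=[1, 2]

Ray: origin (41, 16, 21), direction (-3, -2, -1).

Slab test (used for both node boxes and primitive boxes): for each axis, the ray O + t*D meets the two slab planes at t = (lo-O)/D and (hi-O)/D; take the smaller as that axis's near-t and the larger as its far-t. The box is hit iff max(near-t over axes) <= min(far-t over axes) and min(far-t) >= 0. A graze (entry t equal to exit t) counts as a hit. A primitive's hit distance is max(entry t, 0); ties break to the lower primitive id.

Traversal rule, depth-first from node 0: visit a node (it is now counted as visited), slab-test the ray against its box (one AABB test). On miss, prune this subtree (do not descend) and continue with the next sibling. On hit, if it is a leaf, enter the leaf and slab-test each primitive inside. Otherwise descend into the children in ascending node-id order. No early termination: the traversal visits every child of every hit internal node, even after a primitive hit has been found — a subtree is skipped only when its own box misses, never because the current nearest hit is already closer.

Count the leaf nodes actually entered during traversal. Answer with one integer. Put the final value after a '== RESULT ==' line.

Walk:
N0 x:[8,20] y:[-3,18] z:[2,34] -> hit [8,18], descend [2, 4, 5, 7]
  N2 x:[38/3,19] y:[-3,15/2] z:[18,34] -> miss, prune
  N4 x:[44/3,20] y:[-3/2,6] z:[2,13] -> miss, prune
  N5 x:[41/3,55/3] y:[17/2,31/2] z:[5,31] -> hit [41/3,31/2], descend [1, 6]
    N1 x:[43/3,47/3] y:[27/2,31/2] z:[27,30] -> miss, prune
    N6 x:[41/3,55/3] y:[17/2,31/2] z:[5,31] -> hit [41/3,31/2] leaf, test {P0(miss), P4(miss)}
  N7 x:[8,44/3] y:[17/2,18] z:[7,30] -> hit [17/2,44/3], descend [10, 12]
    N10 x:[34/3,44/3] y:[17/2,11] z:[24,30] -> miss, prune
    N12 x:[8,44/3] y:[11,18] z:[7,13] -> hit [11,13] leaf, test {P1(miss), P2(miss)}

Summary -> nodes [0, 2, 4, 5, 1, 6, 7, 10, 12]; box-tests=9; leaf-entries=2; first=miss

== RESULT ==
2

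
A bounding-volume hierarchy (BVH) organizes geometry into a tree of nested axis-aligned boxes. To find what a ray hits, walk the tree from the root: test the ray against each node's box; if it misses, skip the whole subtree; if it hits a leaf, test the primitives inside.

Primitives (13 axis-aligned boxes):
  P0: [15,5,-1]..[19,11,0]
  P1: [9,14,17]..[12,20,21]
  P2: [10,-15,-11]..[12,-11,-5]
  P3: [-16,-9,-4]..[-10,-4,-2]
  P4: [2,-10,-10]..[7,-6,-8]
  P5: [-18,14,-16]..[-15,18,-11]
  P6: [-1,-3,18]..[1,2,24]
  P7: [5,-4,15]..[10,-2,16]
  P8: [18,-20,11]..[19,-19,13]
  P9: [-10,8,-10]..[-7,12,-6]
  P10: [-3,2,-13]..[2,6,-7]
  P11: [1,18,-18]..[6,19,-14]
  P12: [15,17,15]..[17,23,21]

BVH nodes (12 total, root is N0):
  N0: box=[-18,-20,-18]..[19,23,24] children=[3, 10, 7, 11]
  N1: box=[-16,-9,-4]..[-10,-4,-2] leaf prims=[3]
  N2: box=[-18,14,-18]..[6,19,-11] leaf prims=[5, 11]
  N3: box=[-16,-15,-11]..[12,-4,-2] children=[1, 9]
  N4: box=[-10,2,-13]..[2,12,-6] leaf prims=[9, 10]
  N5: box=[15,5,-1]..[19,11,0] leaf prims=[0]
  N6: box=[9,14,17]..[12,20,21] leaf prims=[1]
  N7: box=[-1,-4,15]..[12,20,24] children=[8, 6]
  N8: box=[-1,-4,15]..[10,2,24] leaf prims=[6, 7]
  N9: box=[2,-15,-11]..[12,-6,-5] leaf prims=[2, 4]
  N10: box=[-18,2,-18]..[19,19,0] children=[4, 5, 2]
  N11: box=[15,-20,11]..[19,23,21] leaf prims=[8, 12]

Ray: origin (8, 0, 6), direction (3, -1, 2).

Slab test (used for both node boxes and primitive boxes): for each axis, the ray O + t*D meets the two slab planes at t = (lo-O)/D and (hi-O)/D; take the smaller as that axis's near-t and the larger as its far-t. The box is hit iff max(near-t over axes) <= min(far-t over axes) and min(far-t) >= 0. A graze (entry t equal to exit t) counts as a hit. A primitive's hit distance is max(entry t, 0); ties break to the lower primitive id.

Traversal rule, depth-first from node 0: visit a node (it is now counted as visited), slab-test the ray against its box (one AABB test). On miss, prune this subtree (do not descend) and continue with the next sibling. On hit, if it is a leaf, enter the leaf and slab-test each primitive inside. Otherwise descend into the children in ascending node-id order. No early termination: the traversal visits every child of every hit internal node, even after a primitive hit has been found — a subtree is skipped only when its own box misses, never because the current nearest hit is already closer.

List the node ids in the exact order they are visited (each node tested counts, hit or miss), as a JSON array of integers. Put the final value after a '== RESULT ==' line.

Trace the traversal:
N0 x:[-26/3,11/3] y:[-23,20] z:[-12,9] -> hit [-26/3,11/3], descend [3, 7, 10, 11]
  N3 x:[-8,4/3] y:[4,15] z:[-17/2,-4] -> miss, prune
  N7 x:[-3,4/3] y:[-20,4] z:[9/2,9] -> miss, prune
  N10 x:[-26/3,11/3] y:[-19,-2] z:[-12,-3] -> miss, prune
  N11 x:[7/3,11/3] y:[-23,20] z:[5/2,15/2] -> hit [5/2,11/3] leaf, test {P8(miss), P12(miss)}

order=[0, 3, 7, 10, 11]  |boxes|=5  |leaves|=1  hit=miss

== RESULT ==
[0, 3, 7, 10, 11]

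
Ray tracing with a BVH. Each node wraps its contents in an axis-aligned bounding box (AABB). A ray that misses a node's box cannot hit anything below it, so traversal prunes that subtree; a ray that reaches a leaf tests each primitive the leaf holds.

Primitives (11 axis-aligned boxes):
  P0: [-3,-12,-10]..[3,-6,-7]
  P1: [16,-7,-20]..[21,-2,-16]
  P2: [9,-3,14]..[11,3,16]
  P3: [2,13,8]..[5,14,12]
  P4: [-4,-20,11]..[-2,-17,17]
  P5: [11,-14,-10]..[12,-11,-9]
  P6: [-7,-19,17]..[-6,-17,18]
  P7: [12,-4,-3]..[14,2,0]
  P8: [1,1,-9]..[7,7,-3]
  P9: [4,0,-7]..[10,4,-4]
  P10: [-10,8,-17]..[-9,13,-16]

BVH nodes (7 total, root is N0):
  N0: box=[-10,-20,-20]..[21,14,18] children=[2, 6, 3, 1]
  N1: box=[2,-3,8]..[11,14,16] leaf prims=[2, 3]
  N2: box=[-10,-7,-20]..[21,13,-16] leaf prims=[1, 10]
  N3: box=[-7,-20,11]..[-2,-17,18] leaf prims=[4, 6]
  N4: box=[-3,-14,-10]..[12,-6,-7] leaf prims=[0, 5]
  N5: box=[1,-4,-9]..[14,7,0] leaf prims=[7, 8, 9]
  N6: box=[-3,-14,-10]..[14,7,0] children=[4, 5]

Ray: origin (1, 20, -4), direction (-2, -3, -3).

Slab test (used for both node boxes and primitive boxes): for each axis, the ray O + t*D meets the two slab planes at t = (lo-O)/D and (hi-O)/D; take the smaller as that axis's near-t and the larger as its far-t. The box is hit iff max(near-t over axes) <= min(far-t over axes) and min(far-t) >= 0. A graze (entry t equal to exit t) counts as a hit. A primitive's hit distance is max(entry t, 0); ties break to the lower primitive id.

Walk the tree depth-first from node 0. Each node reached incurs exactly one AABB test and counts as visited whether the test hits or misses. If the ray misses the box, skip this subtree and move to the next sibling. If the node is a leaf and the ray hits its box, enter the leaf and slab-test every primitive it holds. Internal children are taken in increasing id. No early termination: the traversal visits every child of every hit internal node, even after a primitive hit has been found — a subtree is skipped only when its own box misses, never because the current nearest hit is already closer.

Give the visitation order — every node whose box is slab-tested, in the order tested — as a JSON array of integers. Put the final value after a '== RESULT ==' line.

Trace the traversal:
N0 x:[-10,11/2] y:[2,40/3] z:[-22/3,16/3] -> hit [2,16/3], descend [1, 2, 3, 6]
  N1 x:[-5,-1/2] y:[2,23/3] z:[-20/3,-4] -> miss, prune
  N2 x:[-10,11/2] y:[7/3,9] z:[4,16/3] -> hit [4,16/3] leaf, test {P1(miss), P10(miss)}
  N3 x:[3/2,4] y:[37/3,40/3] z:[-22/3,-5] -> miss, prune
  N6 x:[-13/2,2] y:[13/3,34/3] z:[-4/3,2] -> miss, prune

5 AABB tests over nodes [0, 1, 2, 3, 6]; 1 leaf entered; closest miss.

== RESULT ==
[0, 1, 2, 3, 6]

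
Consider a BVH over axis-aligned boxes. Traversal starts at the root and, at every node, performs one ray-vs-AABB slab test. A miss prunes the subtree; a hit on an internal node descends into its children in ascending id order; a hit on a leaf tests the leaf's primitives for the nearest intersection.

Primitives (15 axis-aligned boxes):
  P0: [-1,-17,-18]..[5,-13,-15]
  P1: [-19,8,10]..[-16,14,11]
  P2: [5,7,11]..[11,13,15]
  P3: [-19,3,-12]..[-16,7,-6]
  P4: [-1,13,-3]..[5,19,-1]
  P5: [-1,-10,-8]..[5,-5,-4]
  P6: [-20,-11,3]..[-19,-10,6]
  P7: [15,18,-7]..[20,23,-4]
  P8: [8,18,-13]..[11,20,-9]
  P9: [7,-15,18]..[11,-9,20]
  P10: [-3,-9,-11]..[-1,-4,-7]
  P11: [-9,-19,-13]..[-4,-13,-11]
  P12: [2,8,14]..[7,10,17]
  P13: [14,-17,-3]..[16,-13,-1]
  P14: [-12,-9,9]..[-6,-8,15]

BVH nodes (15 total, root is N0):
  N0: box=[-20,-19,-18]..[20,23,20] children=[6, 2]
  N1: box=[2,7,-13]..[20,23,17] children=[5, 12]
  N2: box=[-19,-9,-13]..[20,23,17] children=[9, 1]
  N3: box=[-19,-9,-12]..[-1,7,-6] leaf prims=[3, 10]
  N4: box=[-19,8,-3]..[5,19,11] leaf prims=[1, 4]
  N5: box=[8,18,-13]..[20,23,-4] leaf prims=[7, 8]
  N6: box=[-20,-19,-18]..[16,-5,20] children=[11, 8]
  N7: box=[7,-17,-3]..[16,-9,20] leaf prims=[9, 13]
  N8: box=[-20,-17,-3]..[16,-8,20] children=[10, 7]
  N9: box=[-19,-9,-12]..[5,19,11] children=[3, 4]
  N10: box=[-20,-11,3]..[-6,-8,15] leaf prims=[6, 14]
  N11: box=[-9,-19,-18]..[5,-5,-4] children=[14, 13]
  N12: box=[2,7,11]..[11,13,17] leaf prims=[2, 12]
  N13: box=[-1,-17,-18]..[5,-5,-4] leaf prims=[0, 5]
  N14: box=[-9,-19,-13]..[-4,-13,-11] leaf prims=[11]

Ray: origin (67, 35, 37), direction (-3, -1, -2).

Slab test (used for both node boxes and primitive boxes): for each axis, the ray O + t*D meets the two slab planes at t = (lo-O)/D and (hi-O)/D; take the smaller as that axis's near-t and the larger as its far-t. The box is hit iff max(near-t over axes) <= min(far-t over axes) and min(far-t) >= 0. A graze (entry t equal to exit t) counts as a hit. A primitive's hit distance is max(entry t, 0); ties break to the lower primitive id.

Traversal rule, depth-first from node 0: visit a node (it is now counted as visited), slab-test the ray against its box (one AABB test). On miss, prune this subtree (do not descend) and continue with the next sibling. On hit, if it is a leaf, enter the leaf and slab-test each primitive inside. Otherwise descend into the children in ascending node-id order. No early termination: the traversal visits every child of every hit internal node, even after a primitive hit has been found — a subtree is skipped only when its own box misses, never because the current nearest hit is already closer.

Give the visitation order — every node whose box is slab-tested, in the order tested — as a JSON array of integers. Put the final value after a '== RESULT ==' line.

Walk:
N0 x:[47/3,29] y:[12,54] z:[17/2,55/2] -> hit [47/3,55/2], descend [2, 6]
  N2 x:[47/3,86/3] y:[12,44] z:[10,25] -> hit [47/3,25], descend [1, 9]
    N1 x:[47/3,65/3] y:[12,28] z:[10,25] -> hit [47/3,65/3], descend [5, 12]
      N5 x:[47/3,59/3] y:[12,17] z:[41/2,25] -> miss, prune
      N12 x:[56/3,65/3] y:[22,28] z:[10,13] -> miss, prune
    N9 x:[62/3,86/3] y:[16,44] z:[13,49/2] -> hit [62/3,49/2], descend [3, 4]
      N3 x:[68/3,86/3] y:[28,44] z:[43/2,49/2] -> miss, prune
      N4 x:[62/3,86/3] y:[16,27] z:[13,20] -> miss, prune
  N6 x:[17,29] y:[40,54] z:[17/2,55/2] -> miss, prune

order=[0, 2, 1, 5, 12, 9, 3, 4, 6]  |boxes|=9  |leaves|=0  hit=miss

== RESULT ==
[0, 2, 1, 5, 12, 9, 3, 4, 6]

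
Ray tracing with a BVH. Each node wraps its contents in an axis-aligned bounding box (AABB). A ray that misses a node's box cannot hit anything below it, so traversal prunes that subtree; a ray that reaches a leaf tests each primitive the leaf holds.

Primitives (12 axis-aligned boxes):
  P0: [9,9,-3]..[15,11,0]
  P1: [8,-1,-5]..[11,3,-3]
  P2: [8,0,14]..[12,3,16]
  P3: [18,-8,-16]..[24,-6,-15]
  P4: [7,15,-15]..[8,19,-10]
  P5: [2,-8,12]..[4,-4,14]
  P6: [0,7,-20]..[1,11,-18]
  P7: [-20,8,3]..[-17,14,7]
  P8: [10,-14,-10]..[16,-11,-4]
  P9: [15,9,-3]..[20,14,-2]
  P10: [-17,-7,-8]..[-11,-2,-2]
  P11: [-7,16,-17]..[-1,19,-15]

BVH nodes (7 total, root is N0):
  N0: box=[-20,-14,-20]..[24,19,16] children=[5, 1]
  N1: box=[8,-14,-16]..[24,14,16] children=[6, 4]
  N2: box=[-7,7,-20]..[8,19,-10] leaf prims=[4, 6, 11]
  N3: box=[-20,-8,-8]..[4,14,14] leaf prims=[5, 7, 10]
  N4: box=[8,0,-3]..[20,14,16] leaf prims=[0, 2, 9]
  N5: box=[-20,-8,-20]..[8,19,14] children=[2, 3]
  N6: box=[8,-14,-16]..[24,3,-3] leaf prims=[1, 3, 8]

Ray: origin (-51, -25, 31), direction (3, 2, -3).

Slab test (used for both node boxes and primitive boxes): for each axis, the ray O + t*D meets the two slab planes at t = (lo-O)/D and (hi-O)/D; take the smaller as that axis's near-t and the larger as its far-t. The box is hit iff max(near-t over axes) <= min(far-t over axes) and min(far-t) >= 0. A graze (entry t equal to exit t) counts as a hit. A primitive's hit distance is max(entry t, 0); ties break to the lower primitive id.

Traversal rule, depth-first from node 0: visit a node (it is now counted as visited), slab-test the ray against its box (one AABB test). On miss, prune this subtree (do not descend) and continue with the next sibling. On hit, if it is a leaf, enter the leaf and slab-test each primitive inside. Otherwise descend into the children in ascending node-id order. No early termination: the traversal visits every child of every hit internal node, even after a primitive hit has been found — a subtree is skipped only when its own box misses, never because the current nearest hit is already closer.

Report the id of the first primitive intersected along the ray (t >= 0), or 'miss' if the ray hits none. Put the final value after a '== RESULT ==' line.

Traverse from the root:
N0 x:[31/3,25] y:[11/2,22] z:[5,17] -> hit [31/3,17], descend [1, 5]
  N1 x:[59/3,25] y:[11/2,39/2] z:[5,47/3] -> miss, prune
  N5 x:[31/3,59/3] y:[17/2,22] z:[17/3,17] -> hit [31/3,17], descend [2, 3]
    N2 x:[44/3,59/3] y:[16,22] z:[41/3,17] -> hit [16,17] leaf, test {P4(miss), P6@t=17, P11(miss)}
    N3 x:[31/3,55/3] y:[17/2,39/2] z:[17/3,13] -> hit [31/3,13] leaf, test {P5(miss), P7(miss), P10@t=34/3}

5 AABB tests over nodes [0, 1, 5, 2, 3]; 2 leaves entered; closest P10.

== RESULT ==
10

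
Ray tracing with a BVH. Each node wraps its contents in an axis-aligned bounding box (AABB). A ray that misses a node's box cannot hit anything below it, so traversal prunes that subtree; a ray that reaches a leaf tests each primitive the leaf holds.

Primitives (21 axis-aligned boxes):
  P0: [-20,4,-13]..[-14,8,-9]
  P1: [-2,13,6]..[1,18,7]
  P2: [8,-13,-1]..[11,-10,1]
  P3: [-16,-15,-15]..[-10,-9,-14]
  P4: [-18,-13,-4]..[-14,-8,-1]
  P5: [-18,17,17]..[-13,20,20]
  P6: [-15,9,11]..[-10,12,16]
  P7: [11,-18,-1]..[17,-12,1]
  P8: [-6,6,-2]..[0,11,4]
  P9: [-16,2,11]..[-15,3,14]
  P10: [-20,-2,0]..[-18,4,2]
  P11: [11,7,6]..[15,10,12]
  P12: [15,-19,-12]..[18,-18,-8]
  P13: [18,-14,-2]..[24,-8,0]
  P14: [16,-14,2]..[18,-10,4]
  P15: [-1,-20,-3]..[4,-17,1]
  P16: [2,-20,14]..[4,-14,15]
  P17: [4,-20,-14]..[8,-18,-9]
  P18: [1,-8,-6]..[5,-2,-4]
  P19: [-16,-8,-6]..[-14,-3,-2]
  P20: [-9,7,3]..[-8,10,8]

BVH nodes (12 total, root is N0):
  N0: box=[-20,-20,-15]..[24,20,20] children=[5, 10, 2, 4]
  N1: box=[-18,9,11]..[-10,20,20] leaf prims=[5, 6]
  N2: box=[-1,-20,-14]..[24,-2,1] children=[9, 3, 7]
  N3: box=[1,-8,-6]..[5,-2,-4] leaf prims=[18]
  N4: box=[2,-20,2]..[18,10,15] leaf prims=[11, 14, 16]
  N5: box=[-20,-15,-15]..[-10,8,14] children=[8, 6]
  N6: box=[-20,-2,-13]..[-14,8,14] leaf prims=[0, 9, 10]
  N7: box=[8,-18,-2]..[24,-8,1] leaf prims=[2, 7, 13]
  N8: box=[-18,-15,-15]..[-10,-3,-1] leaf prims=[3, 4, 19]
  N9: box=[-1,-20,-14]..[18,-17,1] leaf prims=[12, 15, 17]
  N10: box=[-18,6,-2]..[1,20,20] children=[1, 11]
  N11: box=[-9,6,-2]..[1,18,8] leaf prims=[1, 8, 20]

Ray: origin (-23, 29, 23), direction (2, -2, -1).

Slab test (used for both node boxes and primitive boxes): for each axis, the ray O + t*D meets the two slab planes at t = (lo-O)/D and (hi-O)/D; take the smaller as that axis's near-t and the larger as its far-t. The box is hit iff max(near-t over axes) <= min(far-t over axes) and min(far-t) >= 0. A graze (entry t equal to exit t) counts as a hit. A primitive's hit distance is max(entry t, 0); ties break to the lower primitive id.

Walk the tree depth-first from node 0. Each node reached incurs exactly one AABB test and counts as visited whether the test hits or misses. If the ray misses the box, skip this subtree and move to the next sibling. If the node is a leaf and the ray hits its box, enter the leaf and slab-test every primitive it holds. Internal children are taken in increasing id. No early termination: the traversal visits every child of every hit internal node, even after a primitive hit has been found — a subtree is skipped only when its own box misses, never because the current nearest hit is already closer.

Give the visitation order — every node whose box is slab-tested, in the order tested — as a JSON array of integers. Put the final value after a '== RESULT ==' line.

Traverse from the root:
N0 x:[3/2,47/2] y:[9/2,49/2] z:[3,38] -> hit [9/2,47/2], descend [2, 4, 5, 10]
  N2 x:[11,47/2] y:[31/2,49/2] z:[22,37] -> hit [22,47/2], descend [3, 7, 9]
    N3 x:[12,14] y:[31/2,37/2] z:[27,29] -> miss, prune
    N7 x:[31/2,47/2] y:[37/2,47/2] z:[22,25] -> hit [22,47/2] leaf, test {P2(miss), P7(miss), P13(miss)}
    N9 x:[11,41/2] y:[23,49/2] z:[22,37] -> miss, prune
  N4 x:[25/2,41/2] y:[19/2,49/2] z:[8,21] -> hit [25/2,41/2] leaf, test {P11(miss), P14@t=39/2, P16(miss)}
  N5 x:[3/2,13/2] y:[21/2,22] z:[9,38] -> miss, prune
  N10 x:[5/2,12] y:[9/2,23/2] z:[3,25] -> hit [9/2,23/2], descend [1, 11]
    N1 x:[5/2,13/2] y:[9/2,10] z:[3,12] -> hit [9/2,13/2] leaf, test {P5@t=9/2, P6(miss)}
    N11 x:[7,12] y:[11/2,23/2] z:[15,25] -> miss, prune

10 AABB tests over nodes [0, 2, 3, 7, 9, 4, 5, 10, 1, 11]; 3 leaves entered; closest P5.

== RESULT ==
[0, 2, 3, 7, 9, 4, 5, 10, 1, 11]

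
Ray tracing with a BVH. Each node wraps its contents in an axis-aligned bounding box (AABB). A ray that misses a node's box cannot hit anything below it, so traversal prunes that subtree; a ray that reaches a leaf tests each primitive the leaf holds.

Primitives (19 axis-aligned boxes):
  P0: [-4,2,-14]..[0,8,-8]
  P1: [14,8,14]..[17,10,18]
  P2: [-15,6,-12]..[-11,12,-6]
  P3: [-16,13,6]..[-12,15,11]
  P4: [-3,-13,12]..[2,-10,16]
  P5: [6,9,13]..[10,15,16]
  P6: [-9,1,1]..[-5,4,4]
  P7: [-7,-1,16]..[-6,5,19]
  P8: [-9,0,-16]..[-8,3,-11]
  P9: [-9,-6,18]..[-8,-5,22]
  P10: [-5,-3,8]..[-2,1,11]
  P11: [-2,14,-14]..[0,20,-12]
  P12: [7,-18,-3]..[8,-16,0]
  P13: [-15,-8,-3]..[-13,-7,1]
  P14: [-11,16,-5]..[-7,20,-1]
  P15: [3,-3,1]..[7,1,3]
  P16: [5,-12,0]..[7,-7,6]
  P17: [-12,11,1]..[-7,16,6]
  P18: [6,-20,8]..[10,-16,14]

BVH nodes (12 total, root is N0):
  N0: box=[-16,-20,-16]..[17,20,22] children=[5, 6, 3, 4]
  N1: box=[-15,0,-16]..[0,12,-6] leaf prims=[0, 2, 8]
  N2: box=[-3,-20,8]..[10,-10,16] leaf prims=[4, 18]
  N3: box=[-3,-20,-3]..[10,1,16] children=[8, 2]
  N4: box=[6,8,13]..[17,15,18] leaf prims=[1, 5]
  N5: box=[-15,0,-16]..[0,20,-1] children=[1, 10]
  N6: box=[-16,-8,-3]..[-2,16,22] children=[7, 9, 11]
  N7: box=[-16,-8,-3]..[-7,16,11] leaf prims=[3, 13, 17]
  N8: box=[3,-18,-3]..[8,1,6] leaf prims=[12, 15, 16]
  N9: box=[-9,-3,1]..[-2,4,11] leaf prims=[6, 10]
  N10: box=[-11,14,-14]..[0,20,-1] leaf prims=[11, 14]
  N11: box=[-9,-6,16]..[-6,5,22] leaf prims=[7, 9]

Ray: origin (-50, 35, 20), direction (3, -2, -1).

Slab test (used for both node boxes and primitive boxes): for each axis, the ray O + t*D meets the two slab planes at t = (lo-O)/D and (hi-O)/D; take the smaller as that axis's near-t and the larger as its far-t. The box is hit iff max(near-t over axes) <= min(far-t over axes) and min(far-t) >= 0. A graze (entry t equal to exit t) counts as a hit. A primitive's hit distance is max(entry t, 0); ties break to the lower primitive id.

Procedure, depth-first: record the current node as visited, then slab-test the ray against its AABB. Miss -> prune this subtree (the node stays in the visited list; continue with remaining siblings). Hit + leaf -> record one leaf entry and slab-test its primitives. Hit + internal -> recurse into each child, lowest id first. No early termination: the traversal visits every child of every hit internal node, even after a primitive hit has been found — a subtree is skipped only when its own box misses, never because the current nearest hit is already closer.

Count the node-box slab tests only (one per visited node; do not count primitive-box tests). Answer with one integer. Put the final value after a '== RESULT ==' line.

Trace the traversal:
N0 x:[34/3,67/3] y:[15/2,55/2] z:[-2,36] -> hit [34/3,67/3], descend [3, 4, 5, 6]
  N3 x:[47/3,20] y:[17,55/2] z:[4,23] -> hit [17,20], descend [2, 8]
    N2 x:[47/3,20] y:[45/2,55/2] z:[4,12] -> miss, prune
    N8 x:[53/3,58/3] y:[17,53/2] z:[14,23] -> hit [53/3,58/3] leaf, test {P12(miss), P15@t=53/3, P16(miss)}
  N4 x:[56/3,67/3] y:[10,27/2] z:[2,7] -> miss, prune
  N5 x:[35/3,50/3] y:[15/2,35/2] z:[21,36] -> miss, prune
  N6 x:[34/3,16] y:[19/2,43/2] z:[-2,23] -> hit [34/3,16], descend [7, 9, 11]
    N7 x:[34/3,43/3] y:[19/2,43/2] z:[9,23] -> hit [34/3,43/3] leaf, test {P3(miss), P13(miss), P17(miss)}
    N9 x:[41/3,16] y:[31/2,19] z:[9,19] -> hit [31/2,16] leaf, test {P6(miss), P10(miss)}
    N11 x:[41/3,44/3] y:[15,41/2] z:[-2,4] -> miss, prune

order=[0, 3, 2, 8, 4, 5, 6, 7, 9, 11]  |boxes|=10  |leaves|=3  hit=P15

== RESULT ==
10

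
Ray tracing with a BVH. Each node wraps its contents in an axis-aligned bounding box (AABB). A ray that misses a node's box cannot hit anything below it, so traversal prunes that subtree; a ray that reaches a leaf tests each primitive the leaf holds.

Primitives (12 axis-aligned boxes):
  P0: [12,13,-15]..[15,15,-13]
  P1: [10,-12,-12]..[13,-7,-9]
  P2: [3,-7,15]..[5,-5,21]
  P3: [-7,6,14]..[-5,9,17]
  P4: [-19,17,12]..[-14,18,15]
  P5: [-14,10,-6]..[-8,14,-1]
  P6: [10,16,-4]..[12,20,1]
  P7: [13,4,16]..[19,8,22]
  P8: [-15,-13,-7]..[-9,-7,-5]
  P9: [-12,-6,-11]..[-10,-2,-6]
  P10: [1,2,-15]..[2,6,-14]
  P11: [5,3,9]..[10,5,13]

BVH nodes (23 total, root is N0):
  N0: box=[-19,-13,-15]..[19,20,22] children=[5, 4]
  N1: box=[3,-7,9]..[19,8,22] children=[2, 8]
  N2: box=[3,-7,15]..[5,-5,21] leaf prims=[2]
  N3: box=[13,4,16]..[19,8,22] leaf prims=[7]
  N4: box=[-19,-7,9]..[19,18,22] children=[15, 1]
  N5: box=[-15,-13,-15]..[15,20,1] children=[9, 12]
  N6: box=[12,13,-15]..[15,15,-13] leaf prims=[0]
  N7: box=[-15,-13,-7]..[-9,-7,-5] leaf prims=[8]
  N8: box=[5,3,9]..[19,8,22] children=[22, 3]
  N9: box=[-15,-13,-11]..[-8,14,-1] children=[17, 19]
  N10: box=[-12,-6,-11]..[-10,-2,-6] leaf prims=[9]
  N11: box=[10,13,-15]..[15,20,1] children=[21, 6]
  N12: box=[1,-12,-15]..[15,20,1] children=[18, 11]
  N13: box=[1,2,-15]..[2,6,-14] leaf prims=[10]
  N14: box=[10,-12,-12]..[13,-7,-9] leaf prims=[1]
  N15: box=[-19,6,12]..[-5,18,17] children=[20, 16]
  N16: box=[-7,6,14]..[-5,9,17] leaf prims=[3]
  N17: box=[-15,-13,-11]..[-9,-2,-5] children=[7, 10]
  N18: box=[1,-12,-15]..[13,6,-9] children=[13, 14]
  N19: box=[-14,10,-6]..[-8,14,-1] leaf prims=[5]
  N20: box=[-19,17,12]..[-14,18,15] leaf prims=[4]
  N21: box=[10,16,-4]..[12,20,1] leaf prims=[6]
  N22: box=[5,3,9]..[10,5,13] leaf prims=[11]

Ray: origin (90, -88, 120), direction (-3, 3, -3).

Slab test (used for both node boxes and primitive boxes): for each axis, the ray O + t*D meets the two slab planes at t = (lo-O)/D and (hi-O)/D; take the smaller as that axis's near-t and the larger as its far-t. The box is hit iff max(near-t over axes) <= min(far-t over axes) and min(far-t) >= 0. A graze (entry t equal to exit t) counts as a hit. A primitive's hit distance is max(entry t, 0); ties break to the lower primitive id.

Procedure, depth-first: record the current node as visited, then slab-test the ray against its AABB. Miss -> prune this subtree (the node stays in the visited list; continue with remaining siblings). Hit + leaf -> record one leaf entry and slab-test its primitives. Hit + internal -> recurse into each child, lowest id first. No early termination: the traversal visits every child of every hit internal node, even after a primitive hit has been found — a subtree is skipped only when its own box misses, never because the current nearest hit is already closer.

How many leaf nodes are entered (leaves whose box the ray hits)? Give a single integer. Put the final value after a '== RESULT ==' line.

Traverse from the root:
N0 x:[71/3,109/3] y:[25,36] z:[98/3,45] -> hit [98/3,36], descend [4, 5]
  N4 x:[71/3,109/3] y:[27,106/3] z:[98/3,37] -> hit [98/3,106/3], descend [1, 15]
    N1 x:[71/3,29] y:[27,32] z:[98/3,37] -> miss, prune
    N15 x:[95/3,109/3] y:[94/3,106/3] z:[103/3,36] -> hit [103/3,106/3], descend [16, 20]
      N16 x:[95/3,97/3] y:[94/3,97/3] z:[103/3,106/3] -> miss, prune
      N20 x:[104/3,109/3] y:[35,106/3] z:[35,36] -> hit [35,106/3] leaf, test {P4@t=35}
  N5 x:[25,35] y:[25,36] z:[119/3,45] -> miss, prune

Visited [0, 4, 1, 15, 16, 20, 5]. Tests: 7 box, 1 leaf. Nearest: P4.

== RESULT ==
1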